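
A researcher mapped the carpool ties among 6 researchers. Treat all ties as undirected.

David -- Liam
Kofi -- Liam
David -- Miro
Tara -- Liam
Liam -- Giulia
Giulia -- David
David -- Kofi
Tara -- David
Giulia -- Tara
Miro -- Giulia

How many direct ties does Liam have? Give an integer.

Liam is directly tied to David, Giulia, Kofi, and Tara. That is 4 neighbors, so the degree of Liam is 4.

4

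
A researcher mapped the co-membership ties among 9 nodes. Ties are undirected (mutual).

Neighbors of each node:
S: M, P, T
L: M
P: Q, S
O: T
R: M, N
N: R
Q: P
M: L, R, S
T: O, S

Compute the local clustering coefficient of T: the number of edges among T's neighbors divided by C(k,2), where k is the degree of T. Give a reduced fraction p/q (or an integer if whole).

T's neighbors: O and S (k = 2).
Possible neighbor pairs: C(2,2) = 1. Edges among them: none → e = 0.
Clustering(T) = 0/1.

0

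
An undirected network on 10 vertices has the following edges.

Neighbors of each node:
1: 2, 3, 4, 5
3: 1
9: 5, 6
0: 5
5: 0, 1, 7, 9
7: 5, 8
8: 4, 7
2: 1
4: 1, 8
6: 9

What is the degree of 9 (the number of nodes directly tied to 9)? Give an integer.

9 is directly tied to 5 and 6. That is 2 neighbors, so the degree of 9 is 2.

2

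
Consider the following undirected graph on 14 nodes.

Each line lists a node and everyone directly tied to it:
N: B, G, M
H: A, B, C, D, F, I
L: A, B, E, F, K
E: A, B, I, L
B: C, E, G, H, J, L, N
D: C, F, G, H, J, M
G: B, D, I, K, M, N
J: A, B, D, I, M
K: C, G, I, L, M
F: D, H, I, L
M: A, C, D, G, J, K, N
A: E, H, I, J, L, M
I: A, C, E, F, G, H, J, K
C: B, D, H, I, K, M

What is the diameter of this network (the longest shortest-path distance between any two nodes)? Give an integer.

3

Eccentricity of each node (its greatest distance to any other): A:2, B:2, C:2, D:3, E:3, F:3, G:2, H:2, I:2, J:2, K:2, L:2, M:2, N:3.
The maximum eccentricity is 3, realized for instance by the pair D–E via D – C – I – E. So the diameter is 3.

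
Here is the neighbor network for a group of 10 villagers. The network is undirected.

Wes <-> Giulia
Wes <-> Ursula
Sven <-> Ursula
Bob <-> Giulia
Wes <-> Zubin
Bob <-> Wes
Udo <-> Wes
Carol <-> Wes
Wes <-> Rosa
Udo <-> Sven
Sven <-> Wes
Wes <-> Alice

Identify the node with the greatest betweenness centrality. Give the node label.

Unnormalized betweenness of each node: Alice:0, Bob:0, Carol:0, Giulia:0, Rosa:0, Sven:1/2, Udo:0, Ursula:0, Wes:65/2, Zubin:0.
Wes has the largest value, 65/2, making it the main broker — the node through which the most shortest paths run.

Wes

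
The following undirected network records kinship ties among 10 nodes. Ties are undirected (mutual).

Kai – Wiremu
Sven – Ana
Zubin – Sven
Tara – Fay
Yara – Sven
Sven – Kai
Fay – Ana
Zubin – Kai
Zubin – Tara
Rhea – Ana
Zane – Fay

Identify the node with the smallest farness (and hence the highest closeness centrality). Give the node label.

Sven

Farness (sum of distances to all others) for each node — Ana:16, Fay:19, Kai:19, Rhea:24, Sven:15, Tara:19, Wiremu:27, Yara:23, Zane:27, Zubin:17.
The smallest farness is 15, for Sven, so Sven has the highest closeness.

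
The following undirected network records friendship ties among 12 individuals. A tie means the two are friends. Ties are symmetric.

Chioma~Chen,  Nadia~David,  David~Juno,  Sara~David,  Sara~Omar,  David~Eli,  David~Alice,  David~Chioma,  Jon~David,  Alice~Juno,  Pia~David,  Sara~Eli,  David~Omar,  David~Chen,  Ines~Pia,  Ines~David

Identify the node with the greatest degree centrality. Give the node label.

David

Degrees — Alice:2, Chen:2, Chioma:2, David:11, Eli:2, Ines:2, Jon:1, Juno:2, Nadia:1, Omar:2, Pia:2, Sara:3.
The maximum is 11, attained only by David.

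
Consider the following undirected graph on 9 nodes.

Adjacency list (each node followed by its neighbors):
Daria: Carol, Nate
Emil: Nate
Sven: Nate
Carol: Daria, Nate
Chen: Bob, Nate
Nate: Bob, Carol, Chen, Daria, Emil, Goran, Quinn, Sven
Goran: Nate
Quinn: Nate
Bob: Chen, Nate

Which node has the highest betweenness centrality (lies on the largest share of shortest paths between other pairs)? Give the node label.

Unnormalized betweenness of each node: Bob:0, Carol:0, Chen:0, Daria:0, Emil:0, Goran:0, Nate:26, Quinn:0, Sven:0.
Nate has the largest value, 26, making it the main broker — the node through which the most shortest paths run.

Nate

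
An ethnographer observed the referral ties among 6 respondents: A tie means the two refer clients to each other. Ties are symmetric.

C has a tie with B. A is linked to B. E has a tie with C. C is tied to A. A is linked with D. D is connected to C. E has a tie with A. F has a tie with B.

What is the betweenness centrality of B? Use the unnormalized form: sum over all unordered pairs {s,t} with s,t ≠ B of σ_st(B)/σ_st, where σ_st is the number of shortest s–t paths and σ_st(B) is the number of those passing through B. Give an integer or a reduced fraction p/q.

Pairs whose geodesics pass through B — F–D: 2/2; F–C: 1; F–E: 2/2; F–A: 1.
All other pairs contribute 0.
Summing the contributions gives betweenness(B) = 4.

4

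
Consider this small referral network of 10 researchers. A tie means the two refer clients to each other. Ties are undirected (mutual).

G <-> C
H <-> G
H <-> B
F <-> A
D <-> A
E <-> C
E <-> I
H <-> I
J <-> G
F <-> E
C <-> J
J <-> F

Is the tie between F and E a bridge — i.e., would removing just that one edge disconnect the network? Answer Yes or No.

Even without that edge, F still reaches E via F – J – C – E, so the network stays connected. Not a bridge.

No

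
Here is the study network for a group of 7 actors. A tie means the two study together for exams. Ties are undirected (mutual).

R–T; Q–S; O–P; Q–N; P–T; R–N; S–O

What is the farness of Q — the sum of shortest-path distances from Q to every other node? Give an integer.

Distances from Q: N:1, O:2, P:3, R:2, S:1, T:3.
Sum = 1 + 2 + 3 + 2 + 1 + 3 = 12.

12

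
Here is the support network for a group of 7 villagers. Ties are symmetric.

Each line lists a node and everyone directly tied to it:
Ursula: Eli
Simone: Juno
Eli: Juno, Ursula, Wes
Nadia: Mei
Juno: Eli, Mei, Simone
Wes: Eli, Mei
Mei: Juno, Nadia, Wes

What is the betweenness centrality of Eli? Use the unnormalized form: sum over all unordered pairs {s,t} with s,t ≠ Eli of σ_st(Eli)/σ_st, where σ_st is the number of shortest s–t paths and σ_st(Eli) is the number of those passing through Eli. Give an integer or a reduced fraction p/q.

6

Pairs whose geodesics pass through Eli — Simone–Ursula: 1; Simone–Wes: 1/2; Ursula–Nadia: 2/2; Ursula–Juno: 1; Ursula–Wes: 1; Ursula–Mei: 2/2; Juno–Wes: 1/2.
All other pairs contribute 0.
Summing the contributions gives betweenness(Eli) = 6.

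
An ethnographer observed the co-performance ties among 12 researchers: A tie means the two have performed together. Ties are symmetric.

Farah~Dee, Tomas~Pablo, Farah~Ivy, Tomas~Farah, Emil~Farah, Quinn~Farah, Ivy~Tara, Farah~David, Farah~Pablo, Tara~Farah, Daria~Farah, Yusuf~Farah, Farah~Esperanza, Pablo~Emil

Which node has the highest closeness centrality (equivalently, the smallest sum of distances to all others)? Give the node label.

Farness (sum of distances to all others) for each node — Daria:21, David:21, Dee:21, Emil:20, Esperanza:21, Farah:11, Ivy:20, Pablo:19, Quinn:21, Tara:20, Tomas:20, Yusuf:21.
The smallest farness is 11, for Farah, so Farah has the highest closeness.

Farah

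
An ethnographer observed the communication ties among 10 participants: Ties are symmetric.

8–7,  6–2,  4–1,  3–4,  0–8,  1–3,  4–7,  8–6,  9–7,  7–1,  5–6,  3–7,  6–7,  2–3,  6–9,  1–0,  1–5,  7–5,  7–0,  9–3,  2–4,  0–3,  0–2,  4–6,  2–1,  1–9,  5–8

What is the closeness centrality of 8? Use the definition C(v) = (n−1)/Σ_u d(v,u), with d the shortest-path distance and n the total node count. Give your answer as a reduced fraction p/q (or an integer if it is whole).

9/14

Distances from 8: 0:1, 1:2, 2:2, 3:2, 4:2, 5:1, 6:1, 7:1, 9:2. Sum = 14.
n = 10, so closeness = 9/14.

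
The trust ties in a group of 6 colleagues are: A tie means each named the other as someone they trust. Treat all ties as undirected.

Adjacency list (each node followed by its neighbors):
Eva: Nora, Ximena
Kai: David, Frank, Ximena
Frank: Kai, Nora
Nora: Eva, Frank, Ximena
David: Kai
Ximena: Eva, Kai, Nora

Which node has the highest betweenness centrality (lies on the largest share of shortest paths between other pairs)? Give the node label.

Kai

Unnormalized betweenness of each node: David:0, Eva:0, Frank:1, Kai:9/2, Nora:3/2, Ximena:3.
Kai has the largest value, 9/2, making it the main broker — the node through which the most shortest paths run.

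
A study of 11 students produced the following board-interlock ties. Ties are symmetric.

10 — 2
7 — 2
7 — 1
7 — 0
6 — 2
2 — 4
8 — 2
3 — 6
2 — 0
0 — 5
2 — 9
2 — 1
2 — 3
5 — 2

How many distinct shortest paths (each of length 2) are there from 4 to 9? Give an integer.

1

The shortest distance is 2, and the only length-2 path is 4–2–9. So there is exactly 1 shortest path.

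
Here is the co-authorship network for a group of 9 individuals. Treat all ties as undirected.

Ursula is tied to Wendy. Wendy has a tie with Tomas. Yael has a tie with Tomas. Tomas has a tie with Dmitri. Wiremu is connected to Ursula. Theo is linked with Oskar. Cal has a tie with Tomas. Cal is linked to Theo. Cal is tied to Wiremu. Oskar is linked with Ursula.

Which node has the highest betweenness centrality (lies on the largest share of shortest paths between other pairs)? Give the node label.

Unnormalized betweenness of each node: Cal:9, Dmitri:0, Oskar:3/2, Theo:5/2, Tomas:29/2, Ursula:5, Wendy:9/2, Wiremu:1, Yael:0.
Tomas has the largest value, 29/2, making it the main broker — the node through which the most shortest paths run.

Tomas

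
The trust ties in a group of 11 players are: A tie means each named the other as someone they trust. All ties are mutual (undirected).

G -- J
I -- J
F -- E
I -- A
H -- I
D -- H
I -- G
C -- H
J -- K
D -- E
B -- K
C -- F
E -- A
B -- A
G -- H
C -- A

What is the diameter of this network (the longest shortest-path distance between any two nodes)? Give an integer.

Eccentricity of each node (its greatest distance to any other): A:2, B:3, C:3, D:4, E:3, F:4, G:3, H:3, I:3, J:4, K:4.
The maximum eccentricity is 4, realized for instance by the pair F–J via F – C – H – G – J. So the diameter is 4.

4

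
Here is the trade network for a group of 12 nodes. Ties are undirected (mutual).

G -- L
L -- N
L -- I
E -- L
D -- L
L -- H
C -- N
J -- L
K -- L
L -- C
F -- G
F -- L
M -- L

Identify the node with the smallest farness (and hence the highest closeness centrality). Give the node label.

L

Farness (sum of distances to all others) for each node — C:20, D:21, E:21, F:20, G:20, H:21, I:21, J:21, K:21, L:11, M:21, N:20.
The smallest farness is 11, for L, so L has the highest closeness.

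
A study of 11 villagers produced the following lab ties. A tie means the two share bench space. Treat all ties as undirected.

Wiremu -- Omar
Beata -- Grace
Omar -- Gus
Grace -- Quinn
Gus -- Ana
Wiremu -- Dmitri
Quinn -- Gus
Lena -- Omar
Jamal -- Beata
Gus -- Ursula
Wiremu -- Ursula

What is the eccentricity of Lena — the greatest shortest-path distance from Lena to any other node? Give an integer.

Distances from Lena: Ana:3, Beata:5, Dmitri:3, Grace:4, Gus:2, Jamal:6, Omar:1, Quinn:3, Ursula:3, Wiremu:2.
The largest is 6 (to Jamal), so the eccentricity of Lena is 6.

6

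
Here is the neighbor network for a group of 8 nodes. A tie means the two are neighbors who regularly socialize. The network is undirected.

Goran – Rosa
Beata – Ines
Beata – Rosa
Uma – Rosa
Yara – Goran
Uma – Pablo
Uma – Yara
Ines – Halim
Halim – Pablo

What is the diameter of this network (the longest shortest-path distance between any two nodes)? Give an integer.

4

Eccentricity of each node (its greatest distance to any other): Beata:3, Goran:4, Halim:4, Ines:4, Pablo:3, Rosa:3, Uma:3, Yara:4.
The maximum eccentricity is 4, realized for instance by the pair Yara–Ines via Yara – Goran – Rosa – Beata – Ines. So the diameter is 4.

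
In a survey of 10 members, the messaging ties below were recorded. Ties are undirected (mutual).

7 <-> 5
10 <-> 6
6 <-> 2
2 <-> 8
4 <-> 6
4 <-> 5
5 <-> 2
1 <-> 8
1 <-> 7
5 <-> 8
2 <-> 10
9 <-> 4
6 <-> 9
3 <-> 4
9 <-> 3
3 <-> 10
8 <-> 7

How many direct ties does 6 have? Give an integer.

6 is directly tied to 2, 4, 9, and 10. That is 4 neighbors, so the degree of 6 is 4.

4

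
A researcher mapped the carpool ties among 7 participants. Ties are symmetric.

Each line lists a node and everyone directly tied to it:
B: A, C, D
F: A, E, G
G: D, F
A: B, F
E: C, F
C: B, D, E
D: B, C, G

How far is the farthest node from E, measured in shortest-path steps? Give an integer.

2

Distances from E: A:2, B:2, C:1, D:2, F:1, G:2.
The largest is 2 (to G, A, D, and B), so the eccentricity of E is 2.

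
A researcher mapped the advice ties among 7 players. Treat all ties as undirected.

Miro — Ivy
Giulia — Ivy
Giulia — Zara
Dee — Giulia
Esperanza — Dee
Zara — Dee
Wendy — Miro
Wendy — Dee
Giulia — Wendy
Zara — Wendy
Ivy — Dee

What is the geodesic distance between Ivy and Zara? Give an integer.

2

One shortest route is Ivy – Giulia – Zara, which uses 2 edges, and Ivy and Zara are not directly tied, so nothing shorter exists. So d(Ivy,Zara) = 2.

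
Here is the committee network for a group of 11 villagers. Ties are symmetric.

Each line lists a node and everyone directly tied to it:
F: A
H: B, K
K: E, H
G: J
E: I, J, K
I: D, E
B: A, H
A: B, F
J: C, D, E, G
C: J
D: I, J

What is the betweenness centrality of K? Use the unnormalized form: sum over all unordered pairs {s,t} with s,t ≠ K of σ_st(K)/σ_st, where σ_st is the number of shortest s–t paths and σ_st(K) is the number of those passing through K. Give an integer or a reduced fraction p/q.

24

Pairs whose geodesics pass through K — I–B: 1; I–H: 1; I–A: 1; I–F: 1; J–B: 1; J–H: 1; J–A: 1; J–F: 1; D–B: 2/2; D–H: 2/2; D–A: 2/2; D–F: 2/2; B–E: 1; B–C: 1 … (+10 more pairs).
All other pairs contribute 0.
Summing the contributions gives betweenness(K) = 24.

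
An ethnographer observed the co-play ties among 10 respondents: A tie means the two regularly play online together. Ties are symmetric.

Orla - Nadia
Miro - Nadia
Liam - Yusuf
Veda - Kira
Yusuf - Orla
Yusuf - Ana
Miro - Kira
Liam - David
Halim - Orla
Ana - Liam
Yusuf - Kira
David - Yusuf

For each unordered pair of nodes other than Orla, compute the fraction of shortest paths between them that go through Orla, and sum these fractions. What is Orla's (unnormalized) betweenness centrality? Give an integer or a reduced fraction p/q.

12

Pairs whose geodesics pass through Orla — Kira–Halim: 1; Halim–Liam: 1; Halim–Miro: 1; Halim–Yusuf: 1; Halim–Nadia: 1; Halim–David: 1; Halim–Ana: 1; Halim–Veda: 1; Liam–Nadia: 1; Yusuf–Nadia: 1; Nadia–David: 1; Nadia–Ana: 1.
All other pairs contribute 0.
Summing the contributions gives betweenness(Orla) = 12.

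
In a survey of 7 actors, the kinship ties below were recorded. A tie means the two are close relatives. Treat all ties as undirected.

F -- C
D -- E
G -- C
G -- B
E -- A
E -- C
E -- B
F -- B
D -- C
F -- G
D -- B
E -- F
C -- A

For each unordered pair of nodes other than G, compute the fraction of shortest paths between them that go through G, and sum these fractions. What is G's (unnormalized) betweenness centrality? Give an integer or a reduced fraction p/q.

Pairs whose geodesics pass through G — C–B: 1/4.
All other pairs contribute 0.
Summing the contributions gives betweenness(G) = 1/4.

1/4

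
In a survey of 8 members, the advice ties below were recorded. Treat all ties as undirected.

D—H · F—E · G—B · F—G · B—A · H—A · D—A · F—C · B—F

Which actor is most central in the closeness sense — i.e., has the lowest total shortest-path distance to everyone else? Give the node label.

Farness (sum of distances to all others) for each node — A:13, B:11, C:18, D:18, E:18, F:12, G:14, H:18.
The smallest farness is 11, for B, so B has the highest closeness.

B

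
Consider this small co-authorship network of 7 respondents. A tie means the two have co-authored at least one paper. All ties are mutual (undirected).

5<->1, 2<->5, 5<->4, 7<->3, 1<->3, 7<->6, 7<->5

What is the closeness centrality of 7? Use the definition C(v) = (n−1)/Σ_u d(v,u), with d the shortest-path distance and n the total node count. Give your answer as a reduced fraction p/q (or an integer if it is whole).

2/3

Distances from 7: 1:2, 2:2, 3:1, 4:2, 5:1, 6:1. Sum = 9.
n = 7, so closeness = 6/9 = 2/3.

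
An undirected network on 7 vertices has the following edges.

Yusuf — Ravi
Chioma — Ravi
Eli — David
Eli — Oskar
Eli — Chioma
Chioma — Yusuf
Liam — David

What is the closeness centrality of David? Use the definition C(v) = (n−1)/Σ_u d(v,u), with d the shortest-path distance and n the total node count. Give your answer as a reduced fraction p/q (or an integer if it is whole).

1/2

Distances from David: Chioma:2, Eli:1, Liam:1, Oskar:2, Ravi:3, Yusuf:3. Sum = 12.
n = 7, so closeness = 6/12 = 1/2.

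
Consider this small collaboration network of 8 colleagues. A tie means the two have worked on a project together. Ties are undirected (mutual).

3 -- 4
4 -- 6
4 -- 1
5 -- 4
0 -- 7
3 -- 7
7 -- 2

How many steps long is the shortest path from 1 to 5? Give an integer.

2

One shortest route is 1 – 4 – 5, which uses 2 edges, and 1 and 5 are not directly tied, so nothing shorter exists. So d(1,5) = 2.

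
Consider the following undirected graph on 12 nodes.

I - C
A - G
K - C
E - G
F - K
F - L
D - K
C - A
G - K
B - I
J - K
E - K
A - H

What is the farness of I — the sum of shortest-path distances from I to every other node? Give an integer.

28

Distances from I: A:2, B:1, C:1, D:3, E:3, F:3, G:3, H:3, J:3, K:2, L:4.
Sum = 2 + 1 + 1 + 3 + 3 + 3 + 3 + 3 + 3 + 2 + 4 = 28.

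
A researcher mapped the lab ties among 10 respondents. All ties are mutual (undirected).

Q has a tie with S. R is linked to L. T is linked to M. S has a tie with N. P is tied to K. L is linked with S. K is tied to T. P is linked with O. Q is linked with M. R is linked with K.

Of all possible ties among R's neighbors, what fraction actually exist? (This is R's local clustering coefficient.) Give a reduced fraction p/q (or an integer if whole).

R's neighbors: K and L (k = 2).
Possible neighbor pairs: C(2,2) = 1. Edges among them: none → e = 0.
Clustering(R) = 0/1.

0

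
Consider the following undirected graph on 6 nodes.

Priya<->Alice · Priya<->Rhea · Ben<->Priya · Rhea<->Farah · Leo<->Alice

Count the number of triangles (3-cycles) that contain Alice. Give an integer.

0

Alice's neighbors are Leo and Priya, but none of them are tied to each other, so no triangle contains Alice.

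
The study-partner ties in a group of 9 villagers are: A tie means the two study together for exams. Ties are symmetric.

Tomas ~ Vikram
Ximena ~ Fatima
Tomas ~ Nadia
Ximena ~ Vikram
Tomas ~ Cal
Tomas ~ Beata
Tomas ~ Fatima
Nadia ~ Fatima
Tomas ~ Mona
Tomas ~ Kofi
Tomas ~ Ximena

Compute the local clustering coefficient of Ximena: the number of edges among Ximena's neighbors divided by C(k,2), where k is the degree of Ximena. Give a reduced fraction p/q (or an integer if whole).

2/3

Ximena's neighbors: Fatima, Tomas, and Vikram (k = 3).
Possible neighbor pairs: C(3,2) = 3. Edges among them: Fatima–Tomas, Tomas–Vikram → e = 2.
Clustering(Ximena) = 2/3.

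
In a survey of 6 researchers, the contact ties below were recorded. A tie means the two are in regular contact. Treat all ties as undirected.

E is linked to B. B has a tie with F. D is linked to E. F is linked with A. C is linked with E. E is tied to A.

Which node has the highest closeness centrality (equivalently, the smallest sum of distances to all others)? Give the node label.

Farness (sum of distances to all others) for each node — A:8, B:8, C:10, D:10, E:6, F:10.
The smallest farness is 6, for E, so E has the highest closeness.

E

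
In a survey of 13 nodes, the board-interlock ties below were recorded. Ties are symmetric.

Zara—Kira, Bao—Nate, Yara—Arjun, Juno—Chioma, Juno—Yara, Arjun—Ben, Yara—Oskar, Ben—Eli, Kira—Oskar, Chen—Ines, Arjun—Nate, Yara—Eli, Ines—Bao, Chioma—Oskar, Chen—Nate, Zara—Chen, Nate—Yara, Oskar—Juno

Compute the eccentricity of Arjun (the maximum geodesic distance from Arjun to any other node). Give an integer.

3

Distances from Arjun: Bao:2, Ben:1, Chen:2, Chioma:3, Eli:2, Ines:3, Juno:2, Kira:3, Nate:1, Oskar:2, Yara:1, Zara:3.
The largest is 3 (to Ines, Zara, Kira, and Chioma), so the eccentricity of Arjun is 3.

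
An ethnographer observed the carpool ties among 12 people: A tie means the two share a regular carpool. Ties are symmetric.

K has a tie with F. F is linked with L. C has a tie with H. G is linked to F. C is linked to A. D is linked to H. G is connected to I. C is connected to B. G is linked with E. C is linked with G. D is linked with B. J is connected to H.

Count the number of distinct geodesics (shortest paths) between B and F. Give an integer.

1

The shortest distance is 3, and the only length-3 path is B–C–G–F. So there is exactly 1 shortest path.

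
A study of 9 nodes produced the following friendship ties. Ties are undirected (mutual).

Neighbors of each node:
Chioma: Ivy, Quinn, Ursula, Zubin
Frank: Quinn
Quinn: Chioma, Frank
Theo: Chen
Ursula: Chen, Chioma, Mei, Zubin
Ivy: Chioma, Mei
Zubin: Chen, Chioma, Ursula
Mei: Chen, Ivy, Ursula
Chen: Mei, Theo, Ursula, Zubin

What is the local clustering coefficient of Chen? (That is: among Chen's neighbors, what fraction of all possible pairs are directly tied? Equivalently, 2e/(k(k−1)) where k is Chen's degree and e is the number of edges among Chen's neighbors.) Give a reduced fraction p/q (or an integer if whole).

1/3

Chen's neighbors: Mei, Theo, Ursula, and Zubin (k = 4).
Possible neighbor pairs: C(4,2) = 6. Edges among them: Mei–Ursula, Ursula–Zubin → e = 2.
Clustering(Chen) = 2/6 = 1/3.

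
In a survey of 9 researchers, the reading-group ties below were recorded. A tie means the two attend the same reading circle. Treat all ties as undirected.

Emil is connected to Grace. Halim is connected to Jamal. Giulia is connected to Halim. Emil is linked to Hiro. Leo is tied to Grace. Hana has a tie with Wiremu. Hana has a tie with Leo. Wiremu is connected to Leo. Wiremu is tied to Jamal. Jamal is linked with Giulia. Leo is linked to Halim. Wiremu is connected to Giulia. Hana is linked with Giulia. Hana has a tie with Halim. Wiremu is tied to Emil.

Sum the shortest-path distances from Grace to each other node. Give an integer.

Distances from Grace: Emil:1, Giulia:3, Halim:2, Hana:2, Hiro:2, Jamal:3, Leo:1, Wiremu:2.
Sum = 1 + 3 + 2 + 2 + 2 + 3 + 1 + 2 = 16.

16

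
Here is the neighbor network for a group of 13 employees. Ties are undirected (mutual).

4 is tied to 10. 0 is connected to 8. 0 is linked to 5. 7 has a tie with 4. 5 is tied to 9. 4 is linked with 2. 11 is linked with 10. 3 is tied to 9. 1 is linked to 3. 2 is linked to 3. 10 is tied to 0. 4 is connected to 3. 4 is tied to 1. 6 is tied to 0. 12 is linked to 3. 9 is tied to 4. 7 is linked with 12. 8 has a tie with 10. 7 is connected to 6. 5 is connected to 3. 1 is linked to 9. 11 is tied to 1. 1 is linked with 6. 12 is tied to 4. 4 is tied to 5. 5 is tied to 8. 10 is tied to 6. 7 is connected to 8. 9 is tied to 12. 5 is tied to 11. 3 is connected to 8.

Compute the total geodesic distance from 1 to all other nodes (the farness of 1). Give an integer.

Distances from 1: 0:2, 2:2, 3:1, 4:1, 5:2, 6:1, 7:2, 8:2, 9:1, 10:2, 11:1, 12:2.
Sum = 2 + 2 + 1 + 1 + 2 + 1 + 2 + 2 + 1 + 2 + 1 + 2 = 19.

19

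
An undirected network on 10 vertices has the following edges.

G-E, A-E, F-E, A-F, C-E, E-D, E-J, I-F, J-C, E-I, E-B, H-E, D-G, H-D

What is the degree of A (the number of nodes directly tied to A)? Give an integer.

A is directly tied to E and F. That is 2 neighbors, so the degree of A is 2.

2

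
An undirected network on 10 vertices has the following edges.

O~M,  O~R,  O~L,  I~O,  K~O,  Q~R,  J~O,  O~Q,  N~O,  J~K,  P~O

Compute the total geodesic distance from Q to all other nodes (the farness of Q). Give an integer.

16

Distances from Q: I:2, J:2, K:2, L:2, M:2, N:2, O:1, P:2, R:1.
Sum = 2 + 2 + 2 + 2 + 2 + 2 + 1 + 2 + 1 = 16.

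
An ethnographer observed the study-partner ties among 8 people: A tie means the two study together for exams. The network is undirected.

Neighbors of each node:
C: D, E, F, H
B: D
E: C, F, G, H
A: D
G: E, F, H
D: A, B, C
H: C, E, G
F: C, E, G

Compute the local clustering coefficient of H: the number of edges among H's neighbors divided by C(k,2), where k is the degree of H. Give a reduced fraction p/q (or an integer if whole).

2/3

H's neighbors: C, E, and G (k = 3).
Possible neighbor pairs: C(3,2) = 3. Edges among them: C–E, E–G → e = 2.
Clustering(H) = 2/3.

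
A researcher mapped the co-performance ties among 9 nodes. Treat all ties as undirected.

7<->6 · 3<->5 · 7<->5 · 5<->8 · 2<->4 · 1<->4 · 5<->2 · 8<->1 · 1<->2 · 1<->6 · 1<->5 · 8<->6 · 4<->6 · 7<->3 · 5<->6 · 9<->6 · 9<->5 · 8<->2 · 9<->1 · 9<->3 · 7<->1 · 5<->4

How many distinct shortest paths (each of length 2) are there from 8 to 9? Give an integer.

The shortest distance is 2. The length-2 paths are: 8–5–9; 8–6–9; 8–1–9.
That gives 3 distinct shortest paths.

3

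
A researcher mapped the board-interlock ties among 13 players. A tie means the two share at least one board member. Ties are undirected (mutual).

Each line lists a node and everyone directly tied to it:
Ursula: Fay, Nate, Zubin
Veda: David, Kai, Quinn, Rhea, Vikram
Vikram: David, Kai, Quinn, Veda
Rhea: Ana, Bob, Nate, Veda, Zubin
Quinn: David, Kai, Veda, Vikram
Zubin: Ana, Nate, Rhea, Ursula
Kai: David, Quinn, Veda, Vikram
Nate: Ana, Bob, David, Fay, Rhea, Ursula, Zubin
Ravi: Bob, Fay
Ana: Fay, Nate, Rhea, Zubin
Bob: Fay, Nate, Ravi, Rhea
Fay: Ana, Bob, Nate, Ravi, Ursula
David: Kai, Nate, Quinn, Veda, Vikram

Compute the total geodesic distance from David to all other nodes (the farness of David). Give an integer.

20

Distances from David: Ana:2, Bob:2, Fay:2, Kai:1, Nate:1, Quinn:1, Ravi:3, Rhea:2, Ursula:2, Veda:1, Vikram:1, Zubin:2.
Sum = 2 + 2 + 2 + 1 + 1 + 1 + 3 + 2 + 2 + 1 + 1 + 2 = 20.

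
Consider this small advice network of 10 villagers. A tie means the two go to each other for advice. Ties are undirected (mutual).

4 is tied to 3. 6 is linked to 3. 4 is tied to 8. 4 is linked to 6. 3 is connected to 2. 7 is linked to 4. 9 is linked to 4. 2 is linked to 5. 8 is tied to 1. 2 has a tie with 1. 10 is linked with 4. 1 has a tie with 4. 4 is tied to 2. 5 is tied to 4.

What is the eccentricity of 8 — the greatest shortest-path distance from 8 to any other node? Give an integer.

2

Distances from 8: 1:1, 2:2, 3:2, 4:1, 5:2, 6:2, 7:2, 9:2, 10:2.
The largest is 2 (to 10, 3, 5, 7, 6, 2, and 9), so the eccentricity of 8 is 2.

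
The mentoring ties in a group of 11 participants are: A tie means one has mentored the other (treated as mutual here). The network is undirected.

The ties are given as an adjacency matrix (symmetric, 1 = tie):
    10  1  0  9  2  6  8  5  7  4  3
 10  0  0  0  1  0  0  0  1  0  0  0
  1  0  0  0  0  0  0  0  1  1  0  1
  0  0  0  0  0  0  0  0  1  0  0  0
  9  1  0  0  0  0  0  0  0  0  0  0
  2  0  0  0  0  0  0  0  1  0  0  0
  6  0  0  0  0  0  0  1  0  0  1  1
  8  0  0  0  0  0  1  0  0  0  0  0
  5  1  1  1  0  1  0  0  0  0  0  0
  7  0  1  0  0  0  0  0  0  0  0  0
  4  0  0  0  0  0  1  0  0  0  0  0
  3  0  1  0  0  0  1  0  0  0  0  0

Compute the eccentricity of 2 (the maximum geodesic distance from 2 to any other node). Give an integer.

5

Distances from 2: 0:2, 1:2, 3:3, 4:5, 5:1, 6:4, 7:3, 8:5, 9:3, 10:2.
The largest is 5 (to 4 and 8), so the eccentricity of 2 is 5.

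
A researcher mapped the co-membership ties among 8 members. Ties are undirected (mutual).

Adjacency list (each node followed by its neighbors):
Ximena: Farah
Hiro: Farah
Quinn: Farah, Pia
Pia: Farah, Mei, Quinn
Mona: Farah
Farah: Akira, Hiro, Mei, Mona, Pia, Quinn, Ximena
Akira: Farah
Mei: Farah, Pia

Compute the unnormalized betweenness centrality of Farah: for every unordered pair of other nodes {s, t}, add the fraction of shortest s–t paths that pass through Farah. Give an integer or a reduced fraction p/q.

Pairs whose geodesics pass through Farah — Mona–Akira: 1; Mona–Ximena: 1; Mona–Hiro: 1; Mona–Quinn: 1; Mona–Pia: 1; Mona–Mei: 1; Akira–Ximena: 1; Akira–Hiro: 1; Akira–Quinn: 1; Akira–Pia: 1; Akira–Mei: 1; Ximena–Hiro: 1; Ximena–Quinn: 1; Ximena–Pia: 1 … (+5 more pairs).
All other pairs contribute 0.
Summing the contributions gives betweenness(Farah) = 37/2.

37/2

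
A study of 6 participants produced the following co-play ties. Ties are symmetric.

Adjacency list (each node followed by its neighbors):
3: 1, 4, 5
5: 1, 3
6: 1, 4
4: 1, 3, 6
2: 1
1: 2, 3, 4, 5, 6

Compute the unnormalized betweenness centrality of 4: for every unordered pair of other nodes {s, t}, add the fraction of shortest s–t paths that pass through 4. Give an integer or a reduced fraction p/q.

Pairs whose geodesics pass through 4 — 6–3: 1/2.
All other pairs contribute 0.
Summing the contributions gives betweenness(4) = 1/2.

1/2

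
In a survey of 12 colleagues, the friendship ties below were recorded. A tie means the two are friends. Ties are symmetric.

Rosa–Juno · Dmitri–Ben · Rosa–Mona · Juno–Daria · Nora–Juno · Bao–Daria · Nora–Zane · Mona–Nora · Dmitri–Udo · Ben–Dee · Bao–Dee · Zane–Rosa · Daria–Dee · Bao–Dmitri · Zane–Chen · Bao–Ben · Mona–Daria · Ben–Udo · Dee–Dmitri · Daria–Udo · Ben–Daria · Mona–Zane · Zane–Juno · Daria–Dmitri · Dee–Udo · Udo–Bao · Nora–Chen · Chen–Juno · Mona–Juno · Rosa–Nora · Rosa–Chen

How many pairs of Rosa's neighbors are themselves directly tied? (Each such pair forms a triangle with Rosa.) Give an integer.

Rosa's neighbors: Chen, Juno, Mona, Nora, and Zane.
Neighbor pairs that are themselves tied: Rosa–Chen–Juno; Rosa–Chen–Nora; Rosa–Chen–Zane; Rosa–Juno–Mona; Rosa–Juno–Nora; Rosa–Juno–Zane; Rosa–Mona–Nora; Rosa–Mona–Zane; Rosa–Nora–Zane. Each forms one triangle with Rosa, for 9 in total.

9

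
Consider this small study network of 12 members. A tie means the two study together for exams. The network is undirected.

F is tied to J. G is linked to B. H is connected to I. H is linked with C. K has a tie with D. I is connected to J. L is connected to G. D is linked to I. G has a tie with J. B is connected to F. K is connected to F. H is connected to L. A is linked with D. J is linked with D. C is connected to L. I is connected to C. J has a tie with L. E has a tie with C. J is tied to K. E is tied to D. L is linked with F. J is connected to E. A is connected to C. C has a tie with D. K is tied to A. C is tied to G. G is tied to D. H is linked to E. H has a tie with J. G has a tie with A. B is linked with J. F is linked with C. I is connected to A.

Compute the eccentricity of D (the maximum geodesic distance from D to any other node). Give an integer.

Distances from D: A:1, B:2, C:1, E:1, F:2, G:1, H:2, I:1, J:1, K:1, L:2.
The largest is 2 (to B, L, H, and F), so the eccentricity of D is 2.

2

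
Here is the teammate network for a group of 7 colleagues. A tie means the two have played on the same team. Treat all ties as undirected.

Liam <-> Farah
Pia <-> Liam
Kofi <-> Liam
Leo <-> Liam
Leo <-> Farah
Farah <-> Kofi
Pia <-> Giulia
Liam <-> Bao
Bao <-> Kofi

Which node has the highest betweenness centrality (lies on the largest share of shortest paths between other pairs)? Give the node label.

Unnormalized betweenness of each node: Bao:0, Farah:1/2, Giulia:0, Kofi:1/2, Leo:0, Liam:10, Pia:5.
Liam has the largest value, 10, making it the main broker — the node through which the most shortest paths run.

Liam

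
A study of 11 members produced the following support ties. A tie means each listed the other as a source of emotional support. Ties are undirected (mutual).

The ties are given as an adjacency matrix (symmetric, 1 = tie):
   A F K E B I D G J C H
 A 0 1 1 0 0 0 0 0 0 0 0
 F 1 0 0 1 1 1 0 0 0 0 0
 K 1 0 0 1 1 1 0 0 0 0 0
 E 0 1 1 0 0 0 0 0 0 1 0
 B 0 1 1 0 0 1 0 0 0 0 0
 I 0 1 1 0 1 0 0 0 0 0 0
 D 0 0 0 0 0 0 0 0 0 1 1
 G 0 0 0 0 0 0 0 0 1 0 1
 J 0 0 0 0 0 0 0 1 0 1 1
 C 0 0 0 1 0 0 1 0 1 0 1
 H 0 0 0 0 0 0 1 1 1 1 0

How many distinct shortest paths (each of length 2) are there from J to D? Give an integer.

2

The shortest distance is 2. The length-2 paths are: J–C–D; J–H–D.
That gives 2 distinct shortest paths.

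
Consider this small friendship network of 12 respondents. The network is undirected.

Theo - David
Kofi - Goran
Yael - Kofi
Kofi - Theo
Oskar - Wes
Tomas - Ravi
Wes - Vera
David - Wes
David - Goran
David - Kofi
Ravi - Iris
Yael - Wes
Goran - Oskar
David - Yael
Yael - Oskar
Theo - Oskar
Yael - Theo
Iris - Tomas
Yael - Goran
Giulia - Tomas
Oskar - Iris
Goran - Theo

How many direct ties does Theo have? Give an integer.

5

Theo is directly tied to David, Goran, Kofi, Oskar, and Yael. That is 5 neighbors, so the degree of Theo is 5.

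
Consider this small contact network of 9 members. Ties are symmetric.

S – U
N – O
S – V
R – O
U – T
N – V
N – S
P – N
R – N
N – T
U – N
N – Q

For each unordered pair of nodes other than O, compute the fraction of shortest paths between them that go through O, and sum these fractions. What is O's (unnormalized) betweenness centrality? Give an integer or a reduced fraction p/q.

No shortest path between any pair of other nodes passes through O.
Summing the contributions gives betweenness(O) = 0.

0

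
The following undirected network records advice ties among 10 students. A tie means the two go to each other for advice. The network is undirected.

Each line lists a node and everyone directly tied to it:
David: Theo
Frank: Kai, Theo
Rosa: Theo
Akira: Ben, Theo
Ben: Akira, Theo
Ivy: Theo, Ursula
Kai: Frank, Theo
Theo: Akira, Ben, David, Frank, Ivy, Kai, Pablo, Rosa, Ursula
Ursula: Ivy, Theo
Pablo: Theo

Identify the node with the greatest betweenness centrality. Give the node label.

Unnormalized betweenness of each node: Akira:0, Ben:0, David:0, Frank:0, Ivy:0, Kai:0, Pablo:0, Rosa:0, Theo:33, Ursula:0.
Theo has the largest value, 33, making it the main broker — the node through which the most shortest paths run.

Theo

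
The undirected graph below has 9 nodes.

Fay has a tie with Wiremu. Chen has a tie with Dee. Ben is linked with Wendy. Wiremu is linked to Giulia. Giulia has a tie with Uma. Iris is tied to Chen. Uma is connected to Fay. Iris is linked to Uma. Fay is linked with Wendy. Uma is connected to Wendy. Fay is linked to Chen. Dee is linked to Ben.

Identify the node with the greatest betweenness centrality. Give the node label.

Unnormalized betweenness of each node: Ben:19/12, Chen:23/4, Dee:3/2, Fay:49/6, Giulia:5/6, Iris:17/12, Uma:91/12, Wendy:61/12, Wiremu:13/12.
Fay has the largest value, 49/6, making it the main broker — the node through which the most shortest paths run.

Fay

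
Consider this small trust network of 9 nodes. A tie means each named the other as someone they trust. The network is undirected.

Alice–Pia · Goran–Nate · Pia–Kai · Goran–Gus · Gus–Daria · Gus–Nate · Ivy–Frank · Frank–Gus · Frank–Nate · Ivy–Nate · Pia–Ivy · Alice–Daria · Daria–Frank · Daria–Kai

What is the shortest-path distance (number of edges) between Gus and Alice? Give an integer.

2

One shortest route is Gus – Daria – Alice, which uses 2 edges, and Gus and Alice are not directly tied, so nothing shorter exists. So d(Gus,Alice) = 2.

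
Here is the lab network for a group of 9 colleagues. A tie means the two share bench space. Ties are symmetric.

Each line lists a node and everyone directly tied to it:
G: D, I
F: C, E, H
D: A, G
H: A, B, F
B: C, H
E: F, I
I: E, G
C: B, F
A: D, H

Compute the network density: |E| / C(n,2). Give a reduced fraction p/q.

There are 10 edges and 9 nodes, so the maximum possible is C(9,2) = 36.
Density = 10/36 = 5/18.

5/18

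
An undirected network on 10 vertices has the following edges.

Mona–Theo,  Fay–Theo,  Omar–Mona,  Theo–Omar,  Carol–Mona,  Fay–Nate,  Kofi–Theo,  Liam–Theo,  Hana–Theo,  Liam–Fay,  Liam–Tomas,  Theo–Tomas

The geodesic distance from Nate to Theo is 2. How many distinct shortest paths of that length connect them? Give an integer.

1

The shortest distance is 2, and the only length-2 path is Nate–Fay–Theo. So there is exactly 1 shortest path.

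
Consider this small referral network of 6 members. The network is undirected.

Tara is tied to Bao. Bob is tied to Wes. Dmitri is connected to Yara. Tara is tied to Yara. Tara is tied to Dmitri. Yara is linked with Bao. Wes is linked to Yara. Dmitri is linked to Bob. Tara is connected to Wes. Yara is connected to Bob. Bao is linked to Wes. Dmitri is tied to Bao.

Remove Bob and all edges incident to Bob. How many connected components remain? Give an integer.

1

Bob's neighbors (Dmitri, Wes, and Yara) remain reachable from one another through other ties, so the rest of the network stays in one piece.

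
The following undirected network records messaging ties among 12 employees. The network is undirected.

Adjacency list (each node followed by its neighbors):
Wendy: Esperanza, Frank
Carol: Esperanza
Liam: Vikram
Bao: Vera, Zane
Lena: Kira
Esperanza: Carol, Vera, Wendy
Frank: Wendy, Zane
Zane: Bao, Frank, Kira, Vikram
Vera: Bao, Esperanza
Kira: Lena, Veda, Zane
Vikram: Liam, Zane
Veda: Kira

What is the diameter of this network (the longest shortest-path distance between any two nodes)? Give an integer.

6

Eccentricity of each node (its greatest distance to any other): Bao:3, Carol:6, Esperanza:5, Frank:3, Kira:5, Lena:6, Liam:6, Veda:6, Vera:4, Vikram:5, Wendy:4, Zane:4.
The maximum eccentricity is 6, realized for instance by the pair Liam–Carol via Liam – Vikram – Zane – Frank – Wendy – Esperanza – Carol. So the diameter is 6.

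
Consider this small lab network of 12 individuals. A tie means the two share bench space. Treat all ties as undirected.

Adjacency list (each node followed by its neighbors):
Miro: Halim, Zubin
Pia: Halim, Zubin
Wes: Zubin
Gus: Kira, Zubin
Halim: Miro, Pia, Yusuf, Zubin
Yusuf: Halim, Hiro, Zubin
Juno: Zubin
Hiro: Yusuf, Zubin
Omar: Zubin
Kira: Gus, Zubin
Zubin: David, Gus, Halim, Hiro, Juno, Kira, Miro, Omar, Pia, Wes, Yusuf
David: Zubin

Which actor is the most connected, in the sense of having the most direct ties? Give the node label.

Zubin

Degrees — David:1, Gus:2, Halim:4, Hiro:2, Juno:1, Kira:2, Miro:2, Omar:1, Pia:2, Wes:1, Yusuf:3, Zubin:11.
The maximum is 11, attained only by Zubin.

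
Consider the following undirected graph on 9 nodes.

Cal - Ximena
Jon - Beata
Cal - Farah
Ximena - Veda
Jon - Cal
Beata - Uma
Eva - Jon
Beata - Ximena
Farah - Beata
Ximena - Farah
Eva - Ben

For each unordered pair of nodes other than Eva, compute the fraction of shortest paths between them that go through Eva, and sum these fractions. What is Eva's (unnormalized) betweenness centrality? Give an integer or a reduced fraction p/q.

7

Pairs whose geodesics pass through Eva — Farah–Ben: 2/2; Beata–Ben: 1; Uma–Ben: 1; Ben–Jon: 1; Ben–Ximena: 2/2; Ben–Cal: 1; Ben–Veda: 2/2.
All other pairs contribute 0.
Summing the contributions gives betweenness(Eva) = 7.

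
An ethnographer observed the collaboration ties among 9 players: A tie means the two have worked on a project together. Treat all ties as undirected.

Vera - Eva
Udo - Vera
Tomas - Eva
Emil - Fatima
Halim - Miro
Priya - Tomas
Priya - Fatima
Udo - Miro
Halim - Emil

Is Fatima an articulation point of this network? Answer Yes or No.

Even without Fatima, every remaining node can still reach every other (the residual graph is connected), so Fatima is not a cut vertex.

No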